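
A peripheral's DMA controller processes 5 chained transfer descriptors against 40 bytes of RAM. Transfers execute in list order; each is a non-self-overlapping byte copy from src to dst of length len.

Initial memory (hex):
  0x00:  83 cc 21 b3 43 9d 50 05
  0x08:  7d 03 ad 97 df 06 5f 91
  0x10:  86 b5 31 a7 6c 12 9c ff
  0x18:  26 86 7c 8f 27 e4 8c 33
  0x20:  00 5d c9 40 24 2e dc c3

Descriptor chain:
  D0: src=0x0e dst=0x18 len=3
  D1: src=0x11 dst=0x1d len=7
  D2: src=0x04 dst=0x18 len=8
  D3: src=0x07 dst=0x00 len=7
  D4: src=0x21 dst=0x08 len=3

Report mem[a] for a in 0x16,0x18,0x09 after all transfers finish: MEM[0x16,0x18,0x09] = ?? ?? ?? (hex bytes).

MEM[0x16,0x18,0x09] = 9c 43 9c

[0] 0x0e->0x18 len=3 : 5f 91 86
[1] 0x11->0x1d len=7 : b5 31 a7 6c 12 9c ff
[2] 0x04->0x18 len=8 : 43 9d 50 05 7d 03 ad 97
[3] 0x07->0x00 len=7 : 05 7d 03 ad 97 df 06
[4] 0x21->0x08 len=3 : 12 9c ff
query mem[0x16]=0x9c, mem[0x18]=0x43, mem[0x09]=0x9c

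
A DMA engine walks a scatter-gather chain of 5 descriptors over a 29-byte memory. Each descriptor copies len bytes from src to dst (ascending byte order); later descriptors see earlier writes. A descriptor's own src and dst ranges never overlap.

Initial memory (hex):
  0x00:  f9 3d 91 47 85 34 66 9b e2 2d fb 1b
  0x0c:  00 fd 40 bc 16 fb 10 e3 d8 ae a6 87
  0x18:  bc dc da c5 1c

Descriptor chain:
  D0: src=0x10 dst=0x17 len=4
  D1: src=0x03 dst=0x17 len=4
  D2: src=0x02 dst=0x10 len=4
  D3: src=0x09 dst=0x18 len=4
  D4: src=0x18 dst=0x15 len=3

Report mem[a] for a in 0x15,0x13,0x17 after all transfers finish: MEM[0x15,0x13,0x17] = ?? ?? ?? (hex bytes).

#0 dst[0x17+4] := {0x16,0xfb,0x10,0xe3}
#1 dst[0x17+4] := {0x47,0x85,0x34,0x66}
#2 dst[0x10+4] := {0x91,0x47,0x85,0x34}
#3 dst[0x18+4] := {0x2d,0xfb,0x1b,0x00}
#4 dst[0x15+3] := {0x2d,0xfb,0x1b}
query mem[0x15]=0x2d, mem[0x13]=0x34, mem[0x17]=0x1b

MEM[0x15,0x13,0x17] = 2d 34 1b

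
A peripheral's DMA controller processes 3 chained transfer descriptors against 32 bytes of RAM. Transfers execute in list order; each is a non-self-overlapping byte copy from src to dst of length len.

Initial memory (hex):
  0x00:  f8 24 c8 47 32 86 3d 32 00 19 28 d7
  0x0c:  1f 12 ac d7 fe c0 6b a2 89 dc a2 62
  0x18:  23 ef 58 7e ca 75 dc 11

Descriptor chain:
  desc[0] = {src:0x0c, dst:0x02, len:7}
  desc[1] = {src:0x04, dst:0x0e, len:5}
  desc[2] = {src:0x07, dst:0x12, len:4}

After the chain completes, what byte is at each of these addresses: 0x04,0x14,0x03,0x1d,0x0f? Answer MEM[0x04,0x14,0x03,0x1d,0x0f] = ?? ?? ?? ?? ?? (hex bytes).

MEM[0x04,0x14,0x03,0x1d,0x0f] = ac 19 12 75 d7

#0 dst[0x02+7] := {0x1f,0x12,0xac,0xd7,0xfe,0xc0,0x6b}
#1 dst[0x0e+5] := {0xac,0xd7,0xfe,0xc0,0x6b}
#2 dst[0x12+4] := {0xc0,0x6b,0x19,0x28}
query mem[0x04]=0xac, mem[0x14]=0x19, mem[0x03]=0x12, mem[0x1d]=0x75, mem[0x0f]=0xd7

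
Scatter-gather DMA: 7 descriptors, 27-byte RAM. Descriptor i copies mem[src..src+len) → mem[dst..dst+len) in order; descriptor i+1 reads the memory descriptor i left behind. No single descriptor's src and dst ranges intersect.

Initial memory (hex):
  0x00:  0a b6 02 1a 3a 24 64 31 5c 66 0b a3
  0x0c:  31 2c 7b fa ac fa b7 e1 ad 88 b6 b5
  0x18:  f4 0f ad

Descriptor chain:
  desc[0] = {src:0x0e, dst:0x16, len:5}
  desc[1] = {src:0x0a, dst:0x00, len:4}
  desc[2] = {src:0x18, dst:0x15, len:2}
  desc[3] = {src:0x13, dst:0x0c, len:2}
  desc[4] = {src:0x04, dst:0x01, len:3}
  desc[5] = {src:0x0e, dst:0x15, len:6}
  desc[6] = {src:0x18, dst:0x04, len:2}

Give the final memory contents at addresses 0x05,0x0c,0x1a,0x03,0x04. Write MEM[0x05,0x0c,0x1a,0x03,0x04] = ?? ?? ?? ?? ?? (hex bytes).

MEM[0x05,0x0c,0x1a,0x03,0x04] = b7 e1 e1 64 fa

D0: mem[0x16..0x1a] <- [7b fa ac fa b7]
D1: mem[0x00..0x03] <- [0b a3 31 2c]
D2: mem[0x15..0x16] <- [ac fa]
D3: mem[0x0c..0x0d] <- [e1 ad]
D4: mem[0x01..0x03] <- [3a 24 64]
D5: mem[0x15..0x1a] <- [7b fa ac fa b7 e1]
D6: mem[0x04..0x05] <- [fa b7]
query mem[0x05]=0xb7, mem[0x0c]=0xe1, mem[0x1a]=0xe1, mem[0x03]=0x64, mem[0x04]=0xfa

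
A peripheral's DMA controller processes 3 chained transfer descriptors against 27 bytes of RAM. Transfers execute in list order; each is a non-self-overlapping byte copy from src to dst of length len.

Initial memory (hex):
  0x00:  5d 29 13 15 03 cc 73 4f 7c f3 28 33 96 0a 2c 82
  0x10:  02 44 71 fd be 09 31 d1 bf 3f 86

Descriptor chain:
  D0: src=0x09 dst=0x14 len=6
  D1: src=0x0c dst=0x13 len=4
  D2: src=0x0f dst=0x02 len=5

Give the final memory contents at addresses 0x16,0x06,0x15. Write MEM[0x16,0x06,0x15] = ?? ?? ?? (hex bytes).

MEM[0x16,0x06,0x15] = 82 96 2c

D0: mem[0x14..0x19] <- [f3 28 33 96 0a 2c]
D1: mem[0x13..0x16] <- [96 0a 2c 82]
D2: mem[0x02..0x06] <- [82 02 44 71 96]
query mem[0x16]=0x82, mem[0x06]=0x96, mem[0x15]=0x2c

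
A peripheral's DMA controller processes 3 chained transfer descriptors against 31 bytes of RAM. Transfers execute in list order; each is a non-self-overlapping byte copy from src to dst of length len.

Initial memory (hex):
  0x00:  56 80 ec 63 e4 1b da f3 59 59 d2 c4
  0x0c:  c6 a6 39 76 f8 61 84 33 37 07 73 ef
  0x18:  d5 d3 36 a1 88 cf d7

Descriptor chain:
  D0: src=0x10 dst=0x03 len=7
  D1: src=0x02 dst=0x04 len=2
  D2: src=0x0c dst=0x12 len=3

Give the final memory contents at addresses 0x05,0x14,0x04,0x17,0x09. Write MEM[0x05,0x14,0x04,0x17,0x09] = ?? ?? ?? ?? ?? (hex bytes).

  after D0: wrote 7B at 0x03 = f8618433370773
  after D1: wrote 2B at 0x04 = ecf8
  after D2: wrote 3B at 0x12 = c6a639
query mem[0x05]=0xf8, mem[0x14]=0x39, mem[0x04]=0xec, mem[0x17]=0xef, mem[0x09]=0x73

MEM[0x05,0x14,0x04,0x17,0x09] = f8 39 ec ef 73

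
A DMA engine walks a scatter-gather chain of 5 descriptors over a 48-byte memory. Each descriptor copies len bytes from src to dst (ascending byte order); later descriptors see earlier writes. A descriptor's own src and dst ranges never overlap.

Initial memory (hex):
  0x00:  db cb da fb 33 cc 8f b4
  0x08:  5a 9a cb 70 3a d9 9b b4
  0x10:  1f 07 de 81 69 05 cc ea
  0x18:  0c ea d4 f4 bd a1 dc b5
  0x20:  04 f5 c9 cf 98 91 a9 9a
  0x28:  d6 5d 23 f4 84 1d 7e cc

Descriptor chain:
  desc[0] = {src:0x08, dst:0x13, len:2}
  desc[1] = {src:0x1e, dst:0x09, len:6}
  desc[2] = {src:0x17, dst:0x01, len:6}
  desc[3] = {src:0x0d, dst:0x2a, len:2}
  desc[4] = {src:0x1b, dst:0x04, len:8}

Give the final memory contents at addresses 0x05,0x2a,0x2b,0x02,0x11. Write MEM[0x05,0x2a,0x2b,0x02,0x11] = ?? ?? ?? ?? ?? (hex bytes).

MEM[0x05,0x2a,0x2b,0x02,0x11] = bd c9 cf 0c 07

#0 dst[0x13+2] := {0x5a,0x9a}
#1 dst[0x09+6] := {0xdc,0xb5,0x04,0xf5,0xc9,0xcf}
#2 dst[0x01+6] := {0xea,0x0c,0xea,0xd4,0xf4,0xbd}
#3 dst[0x2a+2] := {0xc9,0xcf}
#4 dst[0x04+8] := {0xf4,0xbd,0xa1,0xdc,0xb5,0x04,0xf5,0xc9}
query mem[0x05]=0xbd, mem[0x2a]=0xc9, mem[0x2b]=0xcf, mem[0x02]=0x0c, mem[0x11]=0x07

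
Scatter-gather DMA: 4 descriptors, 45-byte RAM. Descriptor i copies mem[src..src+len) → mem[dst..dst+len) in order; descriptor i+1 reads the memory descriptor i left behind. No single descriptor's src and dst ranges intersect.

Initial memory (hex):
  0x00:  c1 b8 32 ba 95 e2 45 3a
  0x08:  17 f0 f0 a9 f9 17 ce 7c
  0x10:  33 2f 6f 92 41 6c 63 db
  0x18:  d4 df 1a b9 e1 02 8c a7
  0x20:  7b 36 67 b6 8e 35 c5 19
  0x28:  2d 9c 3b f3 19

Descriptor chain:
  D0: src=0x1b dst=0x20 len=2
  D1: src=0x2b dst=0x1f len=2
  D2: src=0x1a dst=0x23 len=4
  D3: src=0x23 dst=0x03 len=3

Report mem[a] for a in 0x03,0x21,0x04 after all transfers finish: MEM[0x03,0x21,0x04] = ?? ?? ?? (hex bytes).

[0] 0x1b->0x20 len=2 : b9 e1
[1] 0x2b->0x1f len=2 : f3 19
[2] 0x1a->0x23 len=4 : 1a b9 e1 02
[3] 0x23->0x03 len=3 : 1a b9 e1
query mem[0x03]=0x1a, mem[0x21]=0xe1, mem[0x04]=0xb9

MEM[0x03,0x21,0x04] = 1a e1 b9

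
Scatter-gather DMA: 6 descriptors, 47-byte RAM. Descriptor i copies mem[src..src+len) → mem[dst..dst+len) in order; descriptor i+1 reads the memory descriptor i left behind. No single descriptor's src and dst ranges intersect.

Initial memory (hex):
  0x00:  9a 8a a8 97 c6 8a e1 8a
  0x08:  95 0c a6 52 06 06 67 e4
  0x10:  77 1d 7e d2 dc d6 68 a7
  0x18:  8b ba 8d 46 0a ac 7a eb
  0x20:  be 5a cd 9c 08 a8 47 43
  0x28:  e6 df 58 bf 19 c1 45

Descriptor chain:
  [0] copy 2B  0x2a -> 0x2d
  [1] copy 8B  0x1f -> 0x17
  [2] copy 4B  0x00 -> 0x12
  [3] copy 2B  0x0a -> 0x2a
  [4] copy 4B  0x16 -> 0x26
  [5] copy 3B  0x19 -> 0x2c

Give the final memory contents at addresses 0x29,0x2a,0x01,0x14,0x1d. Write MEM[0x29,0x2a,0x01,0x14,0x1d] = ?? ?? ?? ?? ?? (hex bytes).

  after D0: wrote 2B at 0x2d = 58bf
  after D1: wrote 8B at 0x17 = ebbe5acd9c08a847
  after D2: wrote 4B at 0x12 = 9a8aa897
  after D3: wrote 2B at 0x2a = a652
  after D4: wrote 4B at 0x26 = 68ebbe5a
  after D5: wrote 3B at 0x2c = 5acd9c
query mem[0x29]=0x5a, mem[0x2a]=0xa6, mem[0x01]=0x8a, mem[0x14]=0xa8, mem[0x1d]=0xa8

MEM[0x29,0x2a,0x01,0x14,0x1d] = 5a a6 8a a8 a8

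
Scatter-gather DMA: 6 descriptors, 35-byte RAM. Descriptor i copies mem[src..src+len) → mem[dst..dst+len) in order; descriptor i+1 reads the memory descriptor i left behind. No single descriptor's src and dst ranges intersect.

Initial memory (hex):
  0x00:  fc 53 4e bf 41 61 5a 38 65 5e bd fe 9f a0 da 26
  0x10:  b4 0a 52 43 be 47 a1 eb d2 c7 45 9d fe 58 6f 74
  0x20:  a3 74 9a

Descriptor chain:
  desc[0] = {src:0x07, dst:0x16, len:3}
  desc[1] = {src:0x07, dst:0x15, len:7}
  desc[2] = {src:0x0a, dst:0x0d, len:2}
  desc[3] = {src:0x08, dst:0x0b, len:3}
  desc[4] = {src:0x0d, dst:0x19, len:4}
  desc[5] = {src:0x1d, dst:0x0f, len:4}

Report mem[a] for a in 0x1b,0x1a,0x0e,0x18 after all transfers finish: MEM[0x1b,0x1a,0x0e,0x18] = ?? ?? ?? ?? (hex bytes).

[0] 0x07->0x16 len=3 : 38 65 5e
[1] 0x07->0x15 len=7 : 38 65 5e bd fe 9f a0
[2] 0x0a->0x0d len=2 : bd fe
[3] 0x08->0x0b len=3 : 65 5e bd
[4] 0x0d->0x19 len=4 : bd fe 26 b4
[5] 0x1d->0x0f len=4 : 58 6f 74 a3
query mem[0x1b]=0x26, mem[0x1a]=0xfe, mem[0x0e]=0xfe, mem[0x18]=0xbd

MEM[0x1b,0x1a,0x0e,0x18] = 26 fe fe bd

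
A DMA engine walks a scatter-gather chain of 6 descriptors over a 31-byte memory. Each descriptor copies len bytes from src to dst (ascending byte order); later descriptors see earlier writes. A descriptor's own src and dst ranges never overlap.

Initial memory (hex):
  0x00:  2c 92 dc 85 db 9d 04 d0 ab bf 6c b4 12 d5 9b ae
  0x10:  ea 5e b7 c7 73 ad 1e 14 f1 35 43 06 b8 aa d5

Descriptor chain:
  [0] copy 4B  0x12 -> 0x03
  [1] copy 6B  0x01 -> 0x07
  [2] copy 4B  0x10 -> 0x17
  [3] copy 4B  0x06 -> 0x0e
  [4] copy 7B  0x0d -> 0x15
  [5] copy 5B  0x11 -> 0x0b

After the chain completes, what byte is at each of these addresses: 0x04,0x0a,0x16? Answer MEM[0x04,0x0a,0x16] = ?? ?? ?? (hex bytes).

MEM[0x04,0x0a,0x16] = c7 c7 ad

D0: mem[0x03..0x06] <- [b7 c7 73 ad]
D1: mem[0x07..0x0c] <- [92 dc b7 c7 73 ad]
D2: mem[0x17..0x1a] <- [ea 5e b7 c7]
D3: mem[0x0e..0x11] <- [ad 92 dc b7]
D4: mem[0x15..0x1b] <- [d5 ad 92 dc b7 b7 c7]
D5: mem[0x0b..0x0f] <- [b7 b7 c7 73 d5]
query mem[0x04]=0xc7, mem[0x0a]=0xc7, mem[0x16]=0xad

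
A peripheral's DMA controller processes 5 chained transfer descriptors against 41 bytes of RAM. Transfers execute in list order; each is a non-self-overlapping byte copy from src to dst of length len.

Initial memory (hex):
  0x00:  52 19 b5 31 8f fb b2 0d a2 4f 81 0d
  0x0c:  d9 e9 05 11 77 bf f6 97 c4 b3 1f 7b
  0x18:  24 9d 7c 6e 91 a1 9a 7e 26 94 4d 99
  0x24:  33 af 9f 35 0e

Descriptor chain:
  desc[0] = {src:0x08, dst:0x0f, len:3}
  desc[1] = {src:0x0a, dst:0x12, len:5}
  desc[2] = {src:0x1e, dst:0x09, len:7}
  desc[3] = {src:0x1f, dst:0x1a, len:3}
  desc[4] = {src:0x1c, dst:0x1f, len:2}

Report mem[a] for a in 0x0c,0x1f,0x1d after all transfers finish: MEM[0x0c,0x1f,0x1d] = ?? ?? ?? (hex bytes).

#0 dst[0x0f+3] := {0xa2,0x4f,0x81}
#1 dst[0x12+5] := {0x81,0x0d,0xd9,0xe9,0x05}
#2 dst[0x09+7] := {0x9a,0x7e,0x26,0x94,0x4d,0x99,0x33}
#3 dst[0x1a+3] := {0x7e,0x26,0x94}
#4 dst[0x1f+2] := {0x94,0xa1}
query mem[0x0c]=0x94, mem[0x1f]=0x94, mem[0x1d]=0xa1

MEM[0x0c,0x1f,0x1d] = 94 94 a1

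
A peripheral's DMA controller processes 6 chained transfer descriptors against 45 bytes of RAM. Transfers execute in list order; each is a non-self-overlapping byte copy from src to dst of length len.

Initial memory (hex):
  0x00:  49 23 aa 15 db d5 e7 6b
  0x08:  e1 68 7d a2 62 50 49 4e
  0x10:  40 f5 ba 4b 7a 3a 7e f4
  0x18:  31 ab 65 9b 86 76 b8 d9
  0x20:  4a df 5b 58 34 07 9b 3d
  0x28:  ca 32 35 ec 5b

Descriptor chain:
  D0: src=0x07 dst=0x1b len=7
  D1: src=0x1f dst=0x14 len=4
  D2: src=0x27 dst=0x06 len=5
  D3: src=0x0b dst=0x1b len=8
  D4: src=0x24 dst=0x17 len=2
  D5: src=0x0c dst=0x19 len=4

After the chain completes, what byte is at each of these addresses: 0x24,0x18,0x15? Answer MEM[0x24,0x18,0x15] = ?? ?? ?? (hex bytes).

MEM[0x24,0x18,0x15] = 34 07 62

D0: mem[0x1b..0x21] <- [6b e1 68 7d a2 62 50]
D1: mem[0x14..0x17] <- [a2 62 50 5b]
D2: mem[0x06..0x0a] <- [3d ca 32 35 ec]
D3: mem[0x1b..0x22] <- [a2 62 50 49 4e 40 f5 ba]
D4: mem[0x17..0x18] <- [34 07]
D5: mem[0x19..0x1c] <- [62 50 49 4e]
query mem[0x24]=0x34, mem[0x18]=0x07, mem[0x15]=0x62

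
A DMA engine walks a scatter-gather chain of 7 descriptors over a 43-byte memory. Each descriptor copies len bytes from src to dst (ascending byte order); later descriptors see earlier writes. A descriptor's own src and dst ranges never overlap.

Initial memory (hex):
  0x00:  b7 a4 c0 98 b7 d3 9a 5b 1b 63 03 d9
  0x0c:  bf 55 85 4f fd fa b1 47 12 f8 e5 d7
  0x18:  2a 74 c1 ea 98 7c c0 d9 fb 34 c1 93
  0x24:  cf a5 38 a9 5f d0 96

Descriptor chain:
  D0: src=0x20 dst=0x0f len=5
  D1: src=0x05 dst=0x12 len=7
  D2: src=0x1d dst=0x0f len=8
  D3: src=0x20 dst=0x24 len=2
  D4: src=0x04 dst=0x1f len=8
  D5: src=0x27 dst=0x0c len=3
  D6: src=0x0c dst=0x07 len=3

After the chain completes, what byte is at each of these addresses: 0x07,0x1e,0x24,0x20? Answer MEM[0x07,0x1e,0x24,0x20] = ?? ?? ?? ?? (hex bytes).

MEM[0x07,0x1e,0x24,0x20] = a9 c0 63 d3

#0 dst[0x0f+5] := {0xfb,0x34,0xc1,0x93,0xcf}
#1 dst[0x12+7] := {0xd3,0x9a,0x5b,0x1b,0x63,0x03,0xd9}
#2 dst[0x0f+8] := {0x7c,0xc0,0xd9,0xfb,0x34,0xc1,0x93,0xcf}
#3 dst[0x24+2] := {0xfb,0x34}
#4 dst[0x1f+8] := {0xb7,0xd3,0x9a,0x5b,0x1b,0x63,0x03,0xd9}
#5 dst[0x0c+3] := {0xa9,0x5f,0xd0}
#6 dst[0x07+3] := {0xa9,0x5f,0xd0}
query mem[0x07]=0xa9, mem[0x1e]=0xc0, mem[0x24]=0x63, mem[0x20]=0xd3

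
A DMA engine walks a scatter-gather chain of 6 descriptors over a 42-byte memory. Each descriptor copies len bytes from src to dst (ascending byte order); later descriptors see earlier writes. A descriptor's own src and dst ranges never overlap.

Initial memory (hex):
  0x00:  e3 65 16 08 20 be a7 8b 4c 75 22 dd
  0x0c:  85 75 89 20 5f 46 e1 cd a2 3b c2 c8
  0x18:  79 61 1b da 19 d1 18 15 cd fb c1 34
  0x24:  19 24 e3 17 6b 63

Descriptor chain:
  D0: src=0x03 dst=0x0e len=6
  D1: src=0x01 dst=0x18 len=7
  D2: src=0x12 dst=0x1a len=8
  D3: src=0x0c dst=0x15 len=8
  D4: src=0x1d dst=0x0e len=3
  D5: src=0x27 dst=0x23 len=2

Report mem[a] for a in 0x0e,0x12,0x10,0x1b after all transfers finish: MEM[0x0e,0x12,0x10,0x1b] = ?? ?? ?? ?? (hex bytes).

D0: mem[0x0e..0x13] <- [08 20 be a7 8b 4c]
D1: mem[0x18..0x1e] <- [65 16 08 20 be a7 8b]
D2: mem[0x1a..0x21] <- [8b 4c a2 3b c2 c8 65 16]
D3: mem[0x15..0x1c] <- [85 75 08 20 be a7 8b 4c]
D4: mem[0x0e..0x10] <- [3b c2 c8]
D5: mem[0x23..0x24] <- [17 6b]
query mem[0x0e]=0x3b, mem[0x12]=0x8b, mem[0x10]=0xc8, mem[0x1b]=0x8b

MEM[0x0e,0x12,0x10,0x1b] = 3b 8b c8 8b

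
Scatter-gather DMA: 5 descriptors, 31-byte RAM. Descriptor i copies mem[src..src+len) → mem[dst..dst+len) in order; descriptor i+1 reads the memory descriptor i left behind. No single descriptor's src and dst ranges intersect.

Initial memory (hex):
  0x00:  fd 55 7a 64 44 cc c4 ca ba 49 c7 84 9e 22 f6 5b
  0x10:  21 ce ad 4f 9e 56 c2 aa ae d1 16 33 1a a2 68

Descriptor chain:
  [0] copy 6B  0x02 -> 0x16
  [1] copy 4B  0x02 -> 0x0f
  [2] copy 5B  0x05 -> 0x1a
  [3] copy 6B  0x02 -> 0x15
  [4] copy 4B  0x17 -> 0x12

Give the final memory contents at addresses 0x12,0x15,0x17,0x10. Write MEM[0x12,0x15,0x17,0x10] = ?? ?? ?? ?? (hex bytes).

D0: mem[0x16..0x1b] <- [7a 64 44 cc c4 ca]
D1: mem[0x0f..0x12] <- [7a 64 44 cc]
D2: mem[0x1a..0x1e] <- [cc c4 ca ba 49]
D3: mem[0x15..0x1a] <- [7a 64 44 cc c4 ca]
D4: mem[0x12..0x15] <- [44 cc c4 ca]
query mem[0x12]=0x44, mem[0x15]=0xca, mem[0x17]=0x44, mem[0x10]=0x64

MEM[0x12,0x15,0x17,0x10] = 44 ca 44 64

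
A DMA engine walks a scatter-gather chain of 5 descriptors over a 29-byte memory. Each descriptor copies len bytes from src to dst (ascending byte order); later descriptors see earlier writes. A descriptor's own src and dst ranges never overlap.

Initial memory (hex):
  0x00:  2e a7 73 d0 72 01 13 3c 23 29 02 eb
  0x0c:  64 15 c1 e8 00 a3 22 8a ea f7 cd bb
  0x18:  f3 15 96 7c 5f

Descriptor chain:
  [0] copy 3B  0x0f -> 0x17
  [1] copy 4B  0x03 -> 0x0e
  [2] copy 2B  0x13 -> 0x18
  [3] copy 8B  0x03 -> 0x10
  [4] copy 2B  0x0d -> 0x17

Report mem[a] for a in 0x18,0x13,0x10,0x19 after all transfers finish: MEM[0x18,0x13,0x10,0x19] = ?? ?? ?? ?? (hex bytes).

[0] 0x0f->0x17 len=3 : e8 00 a3
[1] 0x03->0x0e len=4 : d0 72 01 13
[2] 0x13->0x18 len=2 : 8a ea
[3] 0x03->0x10 len=8 : d0 72 01 13 3c 23 29 02
[4] 0x0d->0x17 len=2 : 15 d0
query mem[0x18]=0xd0, mem[0x13]=0x13, mem[0x10]=0xd0, mem[0x19]=0xea

MEM[0x18,0x13,0x10,0x19] = d0 13 d0 ea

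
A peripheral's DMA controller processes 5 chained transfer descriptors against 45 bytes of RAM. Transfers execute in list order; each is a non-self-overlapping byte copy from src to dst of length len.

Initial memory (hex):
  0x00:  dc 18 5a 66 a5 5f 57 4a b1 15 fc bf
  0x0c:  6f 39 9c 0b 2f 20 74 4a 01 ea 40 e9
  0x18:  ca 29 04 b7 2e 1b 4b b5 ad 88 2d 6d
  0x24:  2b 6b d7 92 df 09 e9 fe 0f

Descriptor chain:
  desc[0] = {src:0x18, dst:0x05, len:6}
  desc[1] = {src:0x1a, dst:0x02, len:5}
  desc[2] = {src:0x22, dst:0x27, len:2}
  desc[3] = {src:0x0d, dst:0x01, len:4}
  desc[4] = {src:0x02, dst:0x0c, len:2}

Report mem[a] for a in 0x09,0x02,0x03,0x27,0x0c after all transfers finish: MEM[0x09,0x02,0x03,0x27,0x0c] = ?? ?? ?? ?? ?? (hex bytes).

D0: mem[0x05..0x0a] <- [ca 29 04 b7 2e 1b]
D1: mem[0x02..0x06] <- [04 b7 2e 1b 4b]
D2: mem[0x27..0x28] <- [2d 6d]
D3: mem[0x01..0x04] <- [39 9c 0b 2f]
D4: mem[0x0c..0x0d] <- [9c 0b]
query mem[0x09]=0x2e, mem[0x02]=0x9c, mem[0x03]=0x0b, mem[0x27]=0x2d, mem[0x0c]=0x9c

MEM[0x09,0x02,0x03,0x27,0x0c] = 2e 9c 0b 2d 9c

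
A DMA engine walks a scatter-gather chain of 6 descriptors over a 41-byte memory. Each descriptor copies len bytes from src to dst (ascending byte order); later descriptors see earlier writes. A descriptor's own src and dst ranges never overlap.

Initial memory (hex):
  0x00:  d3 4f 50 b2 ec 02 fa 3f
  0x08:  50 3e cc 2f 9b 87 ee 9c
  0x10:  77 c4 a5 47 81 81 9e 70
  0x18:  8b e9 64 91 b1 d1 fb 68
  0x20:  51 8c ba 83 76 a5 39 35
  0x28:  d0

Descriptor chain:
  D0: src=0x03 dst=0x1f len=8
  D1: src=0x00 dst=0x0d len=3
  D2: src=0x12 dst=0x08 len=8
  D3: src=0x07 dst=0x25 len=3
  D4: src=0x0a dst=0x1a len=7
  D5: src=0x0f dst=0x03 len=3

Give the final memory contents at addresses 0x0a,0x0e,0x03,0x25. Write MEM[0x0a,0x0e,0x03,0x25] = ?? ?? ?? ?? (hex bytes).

MEM[0x0a,0x0e,0x03,0x25] = 81 8b e9 3f

D0: mem[0x1f..0x26] <- [b2 ec 02 fa 3f 50 3e cc]
D1: mem[0x0d..0x0f] <- [d3 4f 50]
D2: mem[0x08..0x0f] <- [a5 47 81 81 9e 70 8b e9]
D3: mem[0x25..0x27] <- [3f a5 47]
D4: mem[0x1a..0x20] <- [81 81 9e 70 8b e9 77]
D5: mem[0x03..0x05] <- [e9 77 c4]
query mem[0x0a]=0x81, mem[0x0e]=0x8b, mem[0x03]=0xe9, mem[0x25]=0x3f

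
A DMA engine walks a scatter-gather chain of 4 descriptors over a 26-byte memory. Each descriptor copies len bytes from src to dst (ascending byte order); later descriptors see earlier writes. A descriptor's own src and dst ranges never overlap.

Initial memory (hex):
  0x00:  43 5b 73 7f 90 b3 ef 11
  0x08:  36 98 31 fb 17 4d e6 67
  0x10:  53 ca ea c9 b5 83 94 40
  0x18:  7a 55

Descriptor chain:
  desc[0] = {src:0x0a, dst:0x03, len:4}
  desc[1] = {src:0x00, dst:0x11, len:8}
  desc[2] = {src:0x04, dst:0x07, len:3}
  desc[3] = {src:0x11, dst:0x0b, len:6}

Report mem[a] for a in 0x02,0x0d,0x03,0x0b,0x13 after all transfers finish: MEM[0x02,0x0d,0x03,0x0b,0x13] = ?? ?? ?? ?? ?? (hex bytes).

#0 dst[0x03+4] := {0x31,0xfb,0x17,0x4d}
#1 dst[0x11+8] := {0x43,0x5b,0x73,0x31,0xfb,0x17,0x4d,0x11}
#2 dst[0x07+3] := {0xfb,0x17,0x4d}
#3 dst[0x0b+6] := {0x43,0x5b,0x73,0x31,0xfb,0x17}
query mem[0x02]=0x73, mem[0x0d]=0x73, mem[0x03]=0x31, mem[0x0b]=0x43, mem[0x13]=0x73

MEM[0x02,0x0d,0x03,0x0b,0x13] = 73 73 31 43 73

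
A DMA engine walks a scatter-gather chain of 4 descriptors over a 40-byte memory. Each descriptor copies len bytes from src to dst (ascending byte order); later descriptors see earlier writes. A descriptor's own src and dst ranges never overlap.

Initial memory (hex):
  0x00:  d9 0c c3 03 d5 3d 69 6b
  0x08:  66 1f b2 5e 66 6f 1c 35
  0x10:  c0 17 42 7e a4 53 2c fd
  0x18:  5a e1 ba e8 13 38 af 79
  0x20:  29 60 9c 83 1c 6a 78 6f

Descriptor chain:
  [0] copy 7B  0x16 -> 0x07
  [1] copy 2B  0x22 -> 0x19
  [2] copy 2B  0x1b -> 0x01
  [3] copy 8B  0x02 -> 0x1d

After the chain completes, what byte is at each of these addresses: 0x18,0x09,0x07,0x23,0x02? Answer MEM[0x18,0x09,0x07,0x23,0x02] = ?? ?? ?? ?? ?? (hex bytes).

MEM[0x18,0x09,0x07,0x23,0x02] = 5a 5a 2c fd 13

  after D0: wrote 7B at 0x07 = 2cfd5ae1bae813
  after D1: wrote 2B at 0x19 = 9c83
  after D2: wrote 2B at 0x01 = e813
  after D3: wrote 8B at 0x1d = 1303d53d692cfd5a
query mem[0x18]=0x5a, mem[0x09]=0x5a, mem[0x07]=0x2c, mem[0x23]=0xfd, mem[0x02]=0x13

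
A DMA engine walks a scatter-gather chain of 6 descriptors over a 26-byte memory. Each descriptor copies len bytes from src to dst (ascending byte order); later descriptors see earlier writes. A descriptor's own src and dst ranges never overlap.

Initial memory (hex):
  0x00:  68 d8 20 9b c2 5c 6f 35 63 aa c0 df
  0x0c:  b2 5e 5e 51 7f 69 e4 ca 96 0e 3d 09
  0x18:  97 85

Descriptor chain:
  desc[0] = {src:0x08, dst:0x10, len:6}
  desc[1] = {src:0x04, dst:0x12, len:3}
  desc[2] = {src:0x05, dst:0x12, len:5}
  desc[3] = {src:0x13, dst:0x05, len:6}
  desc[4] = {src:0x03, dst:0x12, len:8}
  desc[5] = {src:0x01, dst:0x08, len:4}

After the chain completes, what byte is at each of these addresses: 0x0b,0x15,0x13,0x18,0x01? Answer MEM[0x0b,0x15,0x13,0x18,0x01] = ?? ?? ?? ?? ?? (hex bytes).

D0: mem[0x10..0x15] <- [63 aa c0 df b2 5e]
D1: mem[0x12..0x14] <- [c2 5c 6f]
D2: mem[0x12..0x16] <- [5c 6f 35 63 aa]
D3: mem[0x05..0x0a] <- [6f 35 63 aa 09 97]
D4: mem[0x12..0x19] <- [9b c2 6f 35 63 aa 09 97]
D5: mem[0x08..0x0b] <- [d8 20 9b c2]
query mem[0x0b]=0xc2, mem[0x15]=0x35, mem[0x13]=0xc2, mem[0x18]=0x09, mem[0x01]=0xd8

MEM[0x0b,0x15,0x13,0x18,0x01] = c2 35 c2 09 d8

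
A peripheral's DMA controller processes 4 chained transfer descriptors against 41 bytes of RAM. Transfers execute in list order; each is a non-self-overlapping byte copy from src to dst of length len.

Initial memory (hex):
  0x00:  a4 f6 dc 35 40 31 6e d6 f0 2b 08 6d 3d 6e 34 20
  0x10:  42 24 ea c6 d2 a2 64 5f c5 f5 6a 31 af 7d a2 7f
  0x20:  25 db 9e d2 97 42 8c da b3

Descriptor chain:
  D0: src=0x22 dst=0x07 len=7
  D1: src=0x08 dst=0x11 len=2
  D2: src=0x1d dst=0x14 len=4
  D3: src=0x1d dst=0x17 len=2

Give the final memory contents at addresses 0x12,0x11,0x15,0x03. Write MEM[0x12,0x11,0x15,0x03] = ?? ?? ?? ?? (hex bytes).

MEM[0x12,0x11,0x15,0x03] = 97 d2 a2 35

#0 dst[0x07+7] := {0x9e,0xd2,0x97,0x42,0x8c,0xda,0xb3}
#1 dst[0x11+2] := {0xd2,0x97}
#2 dst[0x14+4] := {0x7d,0xa2,0x7f,0x25}
#3 dst[0x17+2] := {0x7d,0xa2}
query mem[0x12]=0x97, mem[0x11]=0xd2, mem[0x15]=0xa2, mem[0x03]=0x35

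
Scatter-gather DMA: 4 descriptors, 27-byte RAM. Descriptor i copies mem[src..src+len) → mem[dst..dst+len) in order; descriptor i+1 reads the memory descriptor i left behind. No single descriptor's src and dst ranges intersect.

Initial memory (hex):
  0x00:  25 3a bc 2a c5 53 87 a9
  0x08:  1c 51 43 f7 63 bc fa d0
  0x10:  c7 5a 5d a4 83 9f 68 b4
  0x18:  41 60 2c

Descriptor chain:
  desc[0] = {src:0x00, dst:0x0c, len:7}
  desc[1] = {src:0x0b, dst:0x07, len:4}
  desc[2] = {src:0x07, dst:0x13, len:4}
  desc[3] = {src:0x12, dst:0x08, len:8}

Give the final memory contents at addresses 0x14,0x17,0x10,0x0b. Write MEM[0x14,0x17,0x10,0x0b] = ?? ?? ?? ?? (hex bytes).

MEM[0x14,0x17,0x10,0x0b] = 25 b4 c5 3a

[0] 0x00->0x0c len=7 : 25 3a bc 2a c5 53 87
[1] 0x0b->0x07 len=4 : f7 25 3a bc
[2] 0x07->0x13 len=4 : f7 25 3a bc
[3] 0x12->0x08 len=8 : 87 f7 25 3a bc b4 41 60
query mem[0x14]=0x25, mem[0x17]=0xb4, mem[0x10]=0xc5, mem[0x0b]=0x3a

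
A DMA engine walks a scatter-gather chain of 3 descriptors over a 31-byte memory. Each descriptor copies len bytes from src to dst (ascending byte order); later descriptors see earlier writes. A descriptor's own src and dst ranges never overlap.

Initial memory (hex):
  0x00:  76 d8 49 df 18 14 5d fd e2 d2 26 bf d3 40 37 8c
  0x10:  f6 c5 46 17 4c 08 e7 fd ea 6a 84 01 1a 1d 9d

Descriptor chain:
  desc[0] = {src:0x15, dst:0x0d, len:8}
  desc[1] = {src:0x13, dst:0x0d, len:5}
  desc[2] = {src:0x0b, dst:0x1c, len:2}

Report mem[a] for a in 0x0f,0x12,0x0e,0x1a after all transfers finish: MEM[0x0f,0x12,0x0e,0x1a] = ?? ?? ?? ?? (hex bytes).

#0 dst[0x0d+8] := {0x08,0xe7,0xfd,0xea,0x6a,0x84,0x01,0x1a}
#1 dst[0x0d+5] := {0x01,0x1a,0x08,0xe7,0xfd}
#2 dst[0x1c+2] := {0xbf,0xd3}
query mem[0x0f]=0x08, mem[0x12]=0x84, mem[0x0e]=0x1a, mem[0x1a]=0x84

MEM[0x0f,0x12,0x0e,0x1a] = 08 84 1a 84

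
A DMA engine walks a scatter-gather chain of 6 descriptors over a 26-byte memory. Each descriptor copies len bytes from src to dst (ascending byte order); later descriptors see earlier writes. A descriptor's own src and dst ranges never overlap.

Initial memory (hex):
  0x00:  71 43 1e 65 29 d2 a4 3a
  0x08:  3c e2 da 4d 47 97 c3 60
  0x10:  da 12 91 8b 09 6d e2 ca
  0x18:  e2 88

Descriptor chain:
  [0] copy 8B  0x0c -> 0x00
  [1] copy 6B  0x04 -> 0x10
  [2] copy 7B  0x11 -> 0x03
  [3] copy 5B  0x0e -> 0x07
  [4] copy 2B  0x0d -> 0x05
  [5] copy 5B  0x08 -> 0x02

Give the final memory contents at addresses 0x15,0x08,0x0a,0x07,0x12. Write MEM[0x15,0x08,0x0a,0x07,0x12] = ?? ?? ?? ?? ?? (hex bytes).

  after D0: wrote 8B at 0x00 = 4797c360da12918b
  after D1: wrote 6B at 0x10 = da12918b3ce2
  after D2: wrote 7B at 0x03 = 12918b3ce2e2ca
  after D3: wrote 5B at 0x07 = c360da1291
  after D4: wrote 2B at 0x05 = 97c3
  after D5: wrote 5B at 0x02 = 60da129147
query mem[0x15]=0xe2, mem[0x08]=0x60, mem[0x0a]=0x12, mem[0x07]=0xc3, mem[0x12]=0x91

MEM[0x15,0x08,0x0a,0x07,0x12] = e2 60 12 c3 91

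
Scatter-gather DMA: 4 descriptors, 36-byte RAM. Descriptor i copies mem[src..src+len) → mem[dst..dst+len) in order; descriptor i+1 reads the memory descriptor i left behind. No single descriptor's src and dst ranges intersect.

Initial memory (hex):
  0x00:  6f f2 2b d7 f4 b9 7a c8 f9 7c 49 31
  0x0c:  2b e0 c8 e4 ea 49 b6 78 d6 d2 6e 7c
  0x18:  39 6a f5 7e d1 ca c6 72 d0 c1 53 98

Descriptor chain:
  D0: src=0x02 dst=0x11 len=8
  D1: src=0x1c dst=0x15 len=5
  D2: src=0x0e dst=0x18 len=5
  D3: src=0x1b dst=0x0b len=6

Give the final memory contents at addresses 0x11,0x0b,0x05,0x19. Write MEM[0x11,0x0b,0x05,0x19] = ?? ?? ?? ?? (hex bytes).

#0 dst[0x11+8] := {0x2b,0xd7,0xf4,0xb9,0x7a,0xc8,0xf9,0x7c}
#1 dst[0x15+5] := {0xd1,0xca,0xc6,0x72,0xd0}
#2 dst[0x18+5] := {0xc8,0xe4,0xea,0x2b,0xd7}
#3 dst[0x0b+6] := {0x2b,0xd7,0xca,0xc6,0x72,0xd0}
query mem[0x11]=0x2b, mem[0x0b]=0x2b, mem[0x05]=0xb9, mem[0x19]=0xe4

MEM[0x11,0x0b,0x05,0x19] = 2b 2b b9 e4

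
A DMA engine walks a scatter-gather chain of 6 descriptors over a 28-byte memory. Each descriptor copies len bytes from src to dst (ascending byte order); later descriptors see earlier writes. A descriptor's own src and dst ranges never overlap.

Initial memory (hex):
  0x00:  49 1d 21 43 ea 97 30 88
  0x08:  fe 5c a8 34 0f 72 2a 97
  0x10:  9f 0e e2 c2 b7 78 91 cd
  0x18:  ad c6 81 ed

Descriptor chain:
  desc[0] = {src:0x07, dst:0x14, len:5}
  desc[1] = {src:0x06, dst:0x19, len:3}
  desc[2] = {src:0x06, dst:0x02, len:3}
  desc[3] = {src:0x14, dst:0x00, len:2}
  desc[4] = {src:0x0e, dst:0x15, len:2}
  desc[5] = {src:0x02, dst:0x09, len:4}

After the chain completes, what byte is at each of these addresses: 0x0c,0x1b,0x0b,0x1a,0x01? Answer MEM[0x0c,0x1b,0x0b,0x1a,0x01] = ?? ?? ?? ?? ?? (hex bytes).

[0] 0x07->0x14 len=5 : 88 fe 5c a8 34
[1] 0x06->0x19 len=3 : 30 88 fe
[2] 0x06->0x02 len=3 : 30 88 fe
[3] 0x14->0x00 len=2 : 88 fe
[4] 0x0e->0x15 len=2 : 2a 97
[5] 0x02->0x09 len=4 : 30 88 fe 97
query mem[0x0c]=0x97, mem[0x1b]=0xfe, mem[0x0b]=0xfe, mem[0x1a]=0x88, mem[0x01]=0xfe

MEM[0x0c,0x1b,0x0b,0x1a,0x01] = 97 fe fe 88 fe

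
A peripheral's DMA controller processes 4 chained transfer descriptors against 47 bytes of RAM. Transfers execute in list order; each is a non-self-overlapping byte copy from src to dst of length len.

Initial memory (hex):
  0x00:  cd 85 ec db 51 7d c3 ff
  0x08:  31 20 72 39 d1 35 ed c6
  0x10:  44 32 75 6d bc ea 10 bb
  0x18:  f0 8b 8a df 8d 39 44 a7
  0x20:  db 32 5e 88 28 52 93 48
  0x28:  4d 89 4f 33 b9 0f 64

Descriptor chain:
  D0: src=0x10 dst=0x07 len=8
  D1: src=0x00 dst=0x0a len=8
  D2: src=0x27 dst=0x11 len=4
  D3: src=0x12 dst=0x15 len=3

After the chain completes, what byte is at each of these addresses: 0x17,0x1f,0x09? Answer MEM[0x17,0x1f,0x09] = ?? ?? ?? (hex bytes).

MEM[0x17,0x1f,0x09] = 4f a7 75

#0 dst[0x07+8] := {0x44,0x32,0x75,0x6d,0xbc,0xea,0x10,0xbb}
#1 dst[0x0a+8] := {0xcd,0x85,0xec,0xdb,0x51,0x7d,0xc3,0x44}
#2 dst[0x11+4] := {0x48,0x4d,0x89,0x4f}
#3 dst[0x15+3] := {0x4d,0x89,0x4f}
query mem[0x17]=0x4f, mem[0x1f]=0xa7, mem[0x09]=0x75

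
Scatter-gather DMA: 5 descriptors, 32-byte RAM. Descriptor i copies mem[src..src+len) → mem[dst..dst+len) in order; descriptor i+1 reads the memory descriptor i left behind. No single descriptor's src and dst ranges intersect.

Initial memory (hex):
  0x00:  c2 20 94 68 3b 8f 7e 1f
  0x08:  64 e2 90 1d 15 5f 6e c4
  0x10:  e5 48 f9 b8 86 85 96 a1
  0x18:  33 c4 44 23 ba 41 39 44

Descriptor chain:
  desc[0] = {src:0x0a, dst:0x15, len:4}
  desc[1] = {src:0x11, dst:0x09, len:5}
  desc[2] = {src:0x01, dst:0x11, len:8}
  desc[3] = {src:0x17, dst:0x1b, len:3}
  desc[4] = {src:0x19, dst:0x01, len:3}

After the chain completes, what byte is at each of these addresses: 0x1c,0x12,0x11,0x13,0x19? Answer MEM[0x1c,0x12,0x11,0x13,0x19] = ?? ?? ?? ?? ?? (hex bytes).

MEM[0x1c,0x12,0x11,0x13,0x19] = 64 94 20 68 c4

  after D0: wrote 4B at 0x15 = 901d155f
  after D1: wrote 5B at 0x09 = 48f9b88690
  after D2: wrote 8B at 0x11 = 2094683b8f7e1f64
  after D3: wrote 3B at 0x1b = 1f64c4
  after D4: wrote 3B at 0x01 = c4441f
query mem[0x1c]=0x64, mem[0x12]=0x94, mem[0x11]=0x20, mem[0x13]=0x68, mem[0x19]=0xc4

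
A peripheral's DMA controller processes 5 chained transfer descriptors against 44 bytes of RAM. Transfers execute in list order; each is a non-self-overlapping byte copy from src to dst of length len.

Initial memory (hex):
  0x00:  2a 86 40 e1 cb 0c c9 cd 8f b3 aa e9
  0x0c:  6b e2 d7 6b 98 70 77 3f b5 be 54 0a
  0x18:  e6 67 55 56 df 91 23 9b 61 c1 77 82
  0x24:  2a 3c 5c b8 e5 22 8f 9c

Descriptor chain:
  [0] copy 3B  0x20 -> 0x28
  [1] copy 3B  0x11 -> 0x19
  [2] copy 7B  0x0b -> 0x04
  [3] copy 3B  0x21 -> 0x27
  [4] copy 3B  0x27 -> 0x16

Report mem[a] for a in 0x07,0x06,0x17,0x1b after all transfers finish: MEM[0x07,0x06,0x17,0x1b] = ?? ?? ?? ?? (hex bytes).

MEM[0x07,0x06,0x17,0x1b] = d7 e2 77 3f

D0: mem[0x28..0x2a] <- [61 c1 77]
D1: mem[0x19..0x1b] <- [70 77 3f]
D2: mem[0x04..0x0a] <- [e9 6b e2 d7 6b 98 70]
D3: mem[0x27..0x29] <- [c1 77 82]
D4: mem[0x16..0x18] <- [c1 77 82]
query mem[0x07]=0xd7, mem[0x06]=0xe2, mem[0x17]=0x77, mem[0x1b]=0x3f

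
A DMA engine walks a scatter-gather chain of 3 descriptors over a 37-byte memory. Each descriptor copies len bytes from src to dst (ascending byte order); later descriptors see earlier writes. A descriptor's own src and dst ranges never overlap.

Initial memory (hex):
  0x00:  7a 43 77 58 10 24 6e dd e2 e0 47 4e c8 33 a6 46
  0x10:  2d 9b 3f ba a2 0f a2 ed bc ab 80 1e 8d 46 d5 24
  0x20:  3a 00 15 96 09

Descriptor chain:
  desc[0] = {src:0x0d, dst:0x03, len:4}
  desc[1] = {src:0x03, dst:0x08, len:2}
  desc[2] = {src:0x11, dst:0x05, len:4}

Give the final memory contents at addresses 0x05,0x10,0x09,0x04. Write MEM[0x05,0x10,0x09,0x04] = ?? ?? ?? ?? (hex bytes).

#0 dst[0x03+4] := {0x33,0xa6,0x46,0x2d}
#1 dst[0x08+2] := {0x33,0xa6}
#2 dst[0x05+4] := {0x9b,0x3f,0xba,0xa2}
query mem[0x05]=0x9b, mem[0x10]=0x2d, mem[0x09]=0xa6, mem[0x04]=0xa6

MEM[0x05,0x10,0x09,0x04] = 9b 2d a6 a6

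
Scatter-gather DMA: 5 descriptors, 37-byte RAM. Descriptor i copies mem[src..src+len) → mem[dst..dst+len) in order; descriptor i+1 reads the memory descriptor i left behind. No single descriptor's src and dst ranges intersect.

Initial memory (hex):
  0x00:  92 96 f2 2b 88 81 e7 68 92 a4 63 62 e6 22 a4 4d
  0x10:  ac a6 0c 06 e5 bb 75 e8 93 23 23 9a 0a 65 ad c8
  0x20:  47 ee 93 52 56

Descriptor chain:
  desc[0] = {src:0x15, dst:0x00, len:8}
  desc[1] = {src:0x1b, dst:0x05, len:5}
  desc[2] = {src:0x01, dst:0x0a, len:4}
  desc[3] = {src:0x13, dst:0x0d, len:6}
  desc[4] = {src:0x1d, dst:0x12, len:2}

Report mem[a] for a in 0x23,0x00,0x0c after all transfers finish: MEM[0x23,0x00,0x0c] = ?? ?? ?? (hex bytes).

D0: mem[0x00..0x07] <- [bb 75 e8 93 23 23 9a 0a]
D1: mem[0x05..0x09] <- [9a 0a 65 ad c8]
D2: mem[0x0a..0x0d] <- [75 e8 93 23]
D3: mem[0x0d..0x12] <- [06 e5 bb 75 e8 93]
D4: mem[0x12..0x13] <- [65 ad]
query mem[0x23]=0x52, mem[0x00]=0xbb, mem[0x0c]=0x93

MEM[0x23,0x00,0x0c] = 52 bb 93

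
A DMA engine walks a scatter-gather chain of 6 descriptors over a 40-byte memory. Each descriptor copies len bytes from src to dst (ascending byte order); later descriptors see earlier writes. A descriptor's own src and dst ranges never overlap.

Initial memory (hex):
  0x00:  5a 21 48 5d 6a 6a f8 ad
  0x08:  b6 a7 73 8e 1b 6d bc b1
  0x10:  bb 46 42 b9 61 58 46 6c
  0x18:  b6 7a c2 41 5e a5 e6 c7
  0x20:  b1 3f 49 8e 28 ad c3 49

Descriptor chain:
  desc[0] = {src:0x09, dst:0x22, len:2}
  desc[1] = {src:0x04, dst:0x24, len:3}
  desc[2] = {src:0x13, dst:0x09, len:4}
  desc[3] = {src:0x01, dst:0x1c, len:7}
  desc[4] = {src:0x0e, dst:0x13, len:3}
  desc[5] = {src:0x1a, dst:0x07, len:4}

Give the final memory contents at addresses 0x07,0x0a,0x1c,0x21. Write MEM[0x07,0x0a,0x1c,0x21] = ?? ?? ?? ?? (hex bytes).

MEM[0x07,0x0a,0x1c,0x21] = c2 48 21 f8

[0] 0x09->0x22 len=2 : a7 73
[1] 0x04->0x24 len=3 : 6a 6a f8
[2] 0x13->0x09 len=4 : b9 61 58 46
[3] 0x01->0x1c len=7 : 21 48 5d 6a 6a f8 ad
[4] 0x0e->0x13 len=3 : bc b1 bb
[5] 0x1a->0x07 len=4 : c2 41 21 48
query mem[0x07]=0xc2, mem[0x0a]=0x48, mem[0x1c]=0x21, mem[0x21]=0xf8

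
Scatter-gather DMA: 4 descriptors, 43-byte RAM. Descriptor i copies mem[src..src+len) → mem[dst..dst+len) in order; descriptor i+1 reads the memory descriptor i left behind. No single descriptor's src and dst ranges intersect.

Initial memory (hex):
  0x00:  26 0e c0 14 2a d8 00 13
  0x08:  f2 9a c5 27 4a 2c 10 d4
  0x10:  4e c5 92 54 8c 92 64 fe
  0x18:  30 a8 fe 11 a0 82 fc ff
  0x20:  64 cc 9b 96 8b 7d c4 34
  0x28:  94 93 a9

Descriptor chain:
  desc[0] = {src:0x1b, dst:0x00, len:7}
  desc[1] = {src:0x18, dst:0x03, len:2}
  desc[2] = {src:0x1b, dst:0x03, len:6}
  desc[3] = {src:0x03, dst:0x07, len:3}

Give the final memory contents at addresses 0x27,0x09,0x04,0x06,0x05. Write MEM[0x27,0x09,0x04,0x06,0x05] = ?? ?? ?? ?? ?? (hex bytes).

  after D0: wrote 7B at 0x00 = 11a082fcff64cc
  after D1: wrote 2B at 0x03 = 30a8
  after D2: wrote 6B at 0x03 = 11a082fcff64
  after D3: wrote 3B at 0x07 = 11a082
query mem[0x27]=0x34, mem[0x09]=0x82, mem[0x04]=0xa0, mem[0x06]=0xfc, mem[0x05]=0x82

MEM[0x27,0x09,0x04,0x06,0x05] = 34 82 a0 fc 82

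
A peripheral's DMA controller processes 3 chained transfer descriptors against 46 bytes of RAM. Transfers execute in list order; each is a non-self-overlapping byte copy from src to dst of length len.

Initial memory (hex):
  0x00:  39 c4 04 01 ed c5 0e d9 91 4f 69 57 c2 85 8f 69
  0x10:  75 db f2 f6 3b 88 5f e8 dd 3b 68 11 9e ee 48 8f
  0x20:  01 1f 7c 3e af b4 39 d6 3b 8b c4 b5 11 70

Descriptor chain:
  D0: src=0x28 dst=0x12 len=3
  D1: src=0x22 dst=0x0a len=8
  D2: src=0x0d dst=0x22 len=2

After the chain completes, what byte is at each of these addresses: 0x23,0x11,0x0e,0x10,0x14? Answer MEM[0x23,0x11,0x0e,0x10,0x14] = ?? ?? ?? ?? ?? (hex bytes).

MEM[0x23,0x11,0x0e,0x10,0x14] = 39 8b 39 3b c4

[0] 0x28->0x12 len=3 : 3b 8b c4
[1] 0x22->0x0a len=8 : 7c 3e af b4 39 d6 3b 8b
[2] 0x0d->0x22 len=2 : b4 39
query mem[0x23]=0x39, mem[0x11]=0x8b, mem[0x0e]=0x39, mem[0x10]=0x3b, mem[0x14]=0xc4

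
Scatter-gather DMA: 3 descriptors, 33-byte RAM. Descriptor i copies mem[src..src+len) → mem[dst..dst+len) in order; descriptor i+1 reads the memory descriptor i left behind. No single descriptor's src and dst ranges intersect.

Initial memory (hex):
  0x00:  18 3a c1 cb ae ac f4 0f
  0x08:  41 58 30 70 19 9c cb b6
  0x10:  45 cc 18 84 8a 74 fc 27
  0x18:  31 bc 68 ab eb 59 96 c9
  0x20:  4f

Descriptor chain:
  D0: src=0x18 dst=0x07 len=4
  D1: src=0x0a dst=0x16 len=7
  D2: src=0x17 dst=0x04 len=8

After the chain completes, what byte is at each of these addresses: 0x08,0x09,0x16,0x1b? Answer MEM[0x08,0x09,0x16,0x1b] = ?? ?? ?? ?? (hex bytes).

[0] 0x18->0x07 len=4 : 31 bc 68 ab
[1] 0x0a->0x16 len=7 : ab 70 19 9c cb b6 45
[2] 0x17->0x04 len=8 : 70 19 9c cb b6 45 59 96
query mem[0x08]=0xb6, mem[0x09]=0x45, mem[0x16]=0xab, mem[0x1b]=0xb6

MEM[0x08,0x09,0x16,0x1b] = b6 45 ab b6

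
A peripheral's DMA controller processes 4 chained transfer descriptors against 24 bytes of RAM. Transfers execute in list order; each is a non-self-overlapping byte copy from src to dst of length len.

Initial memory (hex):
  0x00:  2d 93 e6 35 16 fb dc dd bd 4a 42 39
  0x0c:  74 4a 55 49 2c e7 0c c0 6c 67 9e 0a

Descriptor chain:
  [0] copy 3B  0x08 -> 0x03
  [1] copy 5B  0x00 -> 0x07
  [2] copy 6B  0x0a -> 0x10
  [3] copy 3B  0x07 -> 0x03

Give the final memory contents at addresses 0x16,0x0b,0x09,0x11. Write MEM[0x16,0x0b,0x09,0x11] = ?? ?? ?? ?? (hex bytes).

MEM[0x16,0x0b,0x09,0x11] = 9e 4a e6 4a

  after D0: wrote 3B at 0x03 = bd4a42
  after D1: wrote 5B at 0x07 = 2d93e6bd4a
  after D2: wrote 6B at 0x10 = bd4a744a5549
  after D3: wrote 3B at 0x03 = 2d93e6
query mem[0x16]=0x9e, mem[0x0b]=0x4a, mem[0x09]=0xe6, mem[0x11]=0x4a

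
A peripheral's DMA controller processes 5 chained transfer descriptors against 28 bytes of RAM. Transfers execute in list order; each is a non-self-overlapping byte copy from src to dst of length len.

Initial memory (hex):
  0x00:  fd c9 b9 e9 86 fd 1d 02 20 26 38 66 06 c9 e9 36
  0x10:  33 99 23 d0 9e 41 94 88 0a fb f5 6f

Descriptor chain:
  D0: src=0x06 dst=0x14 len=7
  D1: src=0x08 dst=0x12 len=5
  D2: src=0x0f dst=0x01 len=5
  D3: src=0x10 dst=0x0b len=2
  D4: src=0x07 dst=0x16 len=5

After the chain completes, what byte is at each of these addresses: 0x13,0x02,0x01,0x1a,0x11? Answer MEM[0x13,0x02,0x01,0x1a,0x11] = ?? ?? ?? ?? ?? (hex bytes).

MEM[0x13,0x02,0x01,0x1a,0x11] = 26 33 36 33 99

D0: mem[0x14..0x1a] <- [1d 02 20 26 38 66 06]
D1: mem[0x12..0x16] <- [20 26 38 66 06]
D2: mem[0x01..0x05] <- [36 33 99 20 26]
D3: mem[0x0b..0x0c] <- [33 99]
D4: mem[0x16..0x1a] <- [02 20 26 38 33]
query mem[0x13]=0x26, mem[0x02]=0x33, mem[0x01]=0x36, mem[0x1a]=0x33, mem[0x11]=0x99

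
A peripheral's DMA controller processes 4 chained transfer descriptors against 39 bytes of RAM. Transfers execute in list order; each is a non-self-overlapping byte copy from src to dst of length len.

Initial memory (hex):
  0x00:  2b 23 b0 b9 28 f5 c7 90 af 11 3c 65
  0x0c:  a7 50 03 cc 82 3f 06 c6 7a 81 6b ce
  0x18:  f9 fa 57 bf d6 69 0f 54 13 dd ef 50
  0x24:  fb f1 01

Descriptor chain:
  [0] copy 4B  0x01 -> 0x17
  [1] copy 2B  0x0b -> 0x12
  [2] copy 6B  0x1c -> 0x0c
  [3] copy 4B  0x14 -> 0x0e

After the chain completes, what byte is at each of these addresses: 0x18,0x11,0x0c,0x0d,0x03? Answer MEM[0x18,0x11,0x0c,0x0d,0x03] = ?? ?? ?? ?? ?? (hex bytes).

  after D0: wrote 4B at 0x17 = 23b0b928
  after D1: wrote 2B at 0x12 = 65a7
  after D2: wrote 6B at 0x0c = d6690f5413dd
  after D3: wrote 4B at 0x0e = 7a816b23
query mem[0x18]=0xb0, mem[0x11]=0x23, mem[0x0c]=0xd6, mem[0x0d]=0x69, mem[0x03]=0xb9

MEM[0x18,0x11,0x0c,0x0d,0x03] = b0 23 d6 69 b9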